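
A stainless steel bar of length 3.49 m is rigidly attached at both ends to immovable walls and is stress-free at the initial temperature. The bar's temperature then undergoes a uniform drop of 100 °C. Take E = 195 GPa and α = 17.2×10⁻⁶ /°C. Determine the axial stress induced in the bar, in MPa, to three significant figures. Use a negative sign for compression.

335 MPa

Free thermal expansion αLΔT = 17.2e-6 · 3490 · -100 = -6.003 mm.
The walls impose strain ε = −(-6.003)/3490 = 1.7200e-03; σ = Eε = 195000 · 1.7200e-03 = 335.4 MPa.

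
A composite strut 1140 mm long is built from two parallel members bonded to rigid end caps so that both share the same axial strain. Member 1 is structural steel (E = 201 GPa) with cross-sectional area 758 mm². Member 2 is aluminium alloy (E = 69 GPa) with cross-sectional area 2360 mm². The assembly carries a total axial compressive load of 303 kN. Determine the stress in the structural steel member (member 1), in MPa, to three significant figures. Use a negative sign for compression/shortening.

-193 MPa

Equal strain + equilibrium ⇒ each member carries load in proportion to AE: A₁E₁ = 152400000 N, A₂E₂ = 162800000 N, ΣAE = 315200000 N.
σ₁ = P·E₁/ΣAE = -303000·201000/315200000 = -193.2 MPa.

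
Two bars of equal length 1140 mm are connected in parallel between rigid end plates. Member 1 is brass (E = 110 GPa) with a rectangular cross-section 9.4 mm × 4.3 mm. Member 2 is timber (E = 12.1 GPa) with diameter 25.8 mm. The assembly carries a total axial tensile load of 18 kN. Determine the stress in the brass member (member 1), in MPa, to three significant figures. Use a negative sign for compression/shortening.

A_1 = 40.42 mm².
A_2 = 522.8 mm².
Equal strain + equilibrium ⇒ each member carries load in proportion to AE: A₁E₁ = 4446000 N, A₂E₂ = 6326000 N, ΣAE = 10770000 N.
σ₁ = P·E₁/ΣAE = 18000·110000/10770000 = 183.8 MPa.

184 MPa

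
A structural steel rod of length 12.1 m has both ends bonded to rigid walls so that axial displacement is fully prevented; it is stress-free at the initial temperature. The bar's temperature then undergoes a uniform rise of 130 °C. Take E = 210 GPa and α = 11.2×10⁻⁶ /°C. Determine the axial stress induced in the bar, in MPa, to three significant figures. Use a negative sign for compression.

-306 MPa

Free thermal expansion αLΔT = 11.2e-6 · 12100 · 130 = 17.62 mm.
The walls impose strain ε = −(17.62)/12100 = -1.4560e-03; σ = Eε = 210000 · -1.4560e-03 = -305.8 MPa.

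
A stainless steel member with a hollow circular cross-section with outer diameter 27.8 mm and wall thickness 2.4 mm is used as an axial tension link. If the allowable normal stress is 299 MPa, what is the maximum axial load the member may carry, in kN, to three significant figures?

57.3 kN

A = 191.5 mm².
P_max = σ_allow · A = 299 · 191.5 = 57260 N = 57.26 kN.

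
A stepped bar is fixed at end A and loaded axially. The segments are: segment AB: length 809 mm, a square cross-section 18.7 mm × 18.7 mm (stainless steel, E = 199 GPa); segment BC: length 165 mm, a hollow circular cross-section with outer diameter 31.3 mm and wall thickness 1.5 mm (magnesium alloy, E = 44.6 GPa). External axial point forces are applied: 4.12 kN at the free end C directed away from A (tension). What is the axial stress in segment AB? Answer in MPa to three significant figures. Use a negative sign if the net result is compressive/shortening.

11.8 MPa

Internal axial forces (sectioning from the free end, tension +): N_BC = 4.12 kN, N_AB = 4.12 kN.
A_AB = 349.7 mm².
σ_AB = N_AB/A_AB = 4120/349.7 = 11.78 MPa.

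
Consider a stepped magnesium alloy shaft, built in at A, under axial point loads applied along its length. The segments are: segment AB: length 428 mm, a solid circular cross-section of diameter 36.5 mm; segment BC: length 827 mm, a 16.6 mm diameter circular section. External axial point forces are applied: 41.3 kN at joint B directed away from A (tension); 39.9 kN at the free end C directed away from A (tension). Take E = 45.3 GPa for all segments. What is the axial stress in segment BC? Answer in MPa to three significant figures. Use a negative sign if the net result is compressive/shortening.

184 MPa

Internal axial forces (sectioning from the free end, tension +): N_BC = 39.9 kN, N_AB = 81.2 kN.
A_BC = 216.4 mm².
σ_BC = N_BC/A_BC = 39900/216.4 = 184.4 MPa.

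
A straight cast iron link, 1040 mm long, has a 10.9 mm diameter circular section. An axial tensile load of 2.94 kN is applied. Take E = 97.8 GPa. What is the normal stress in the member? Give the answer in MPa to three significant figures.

31.5 MPa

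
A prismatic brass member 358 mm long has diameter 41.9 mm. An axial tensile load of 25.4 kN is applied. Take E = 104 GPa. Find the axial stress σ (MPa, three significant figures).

18.4 MPa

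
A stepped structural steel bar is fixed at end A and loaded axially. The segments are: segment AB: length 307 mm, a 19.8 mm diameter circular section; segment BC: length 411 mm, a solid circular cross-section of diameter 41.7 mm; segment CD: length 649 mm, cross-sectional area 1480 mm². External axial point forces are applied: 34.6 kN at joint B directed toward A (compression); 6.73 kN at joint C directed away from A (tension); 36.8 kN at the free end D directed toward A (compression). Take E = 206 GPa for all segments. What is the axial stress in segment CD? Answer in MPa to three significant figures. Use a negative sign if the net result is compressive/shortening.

-24.9 MPa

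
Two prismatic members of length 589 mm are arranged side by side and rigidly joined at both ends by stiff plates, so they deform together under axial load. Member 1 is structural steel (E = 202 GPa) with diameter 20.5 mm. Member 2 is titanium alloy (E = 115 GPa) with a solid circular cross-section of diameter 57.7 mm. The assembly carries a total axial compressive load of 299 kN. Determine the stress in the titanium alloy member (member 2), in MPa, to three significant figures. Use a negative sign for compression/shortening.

A_1 = 330.1 mm².
A_2 = 2615 mm².
Equal strain + equilibrium ⇒ each member carries load in proportion to AE: A₁E₁ = 66670000 N, A₂E₂ = 300700000 N, ΣAE = 367400000 N.
σ₂ = P·E₂/ΣAE = -299000·115000/367400000 = -93.6 MPa.

-93.6 MPa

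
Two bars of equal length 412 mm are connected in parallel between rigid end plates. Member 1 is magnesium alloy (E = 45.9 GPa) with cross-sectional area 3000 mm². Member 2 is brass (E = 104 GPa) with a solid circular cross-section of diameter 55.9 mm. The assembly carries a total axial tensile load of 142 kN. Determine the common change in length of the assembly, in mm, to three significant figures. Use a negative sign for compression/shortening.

A_2 = 2454 mm².
Equal strain + equilibrium ⇒ each member carries load in proportion to AE: A₁E₁ = 137700000 N, A₂E₂ = 255200000 N, ΣAE = 392900000 N.
δ = PL/ΣAE = 142000·412/392900000 = 0.1489 mm.

0.149 mm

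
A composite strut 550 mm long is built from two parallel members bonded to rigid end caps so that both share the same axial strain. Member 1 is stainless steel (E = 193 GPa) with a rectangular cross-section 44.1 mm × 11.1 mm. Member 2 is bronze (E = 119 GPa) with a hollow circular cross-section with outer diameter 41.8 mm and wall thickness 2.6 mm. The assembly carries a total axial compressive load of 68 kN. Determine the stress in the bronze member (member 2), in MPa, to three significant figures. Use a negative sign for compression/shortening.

-61.0 MPa

A_1 = 489.5 mm².
A_2 = 320.2 mm².
Equal strain + equilibrium ⇒ each member carries load in proportion to AE: A₁E₁ = 94480000 N, A₂E₂ = 38100000 N, ΣAE = 132600000 N.
σ₂ = P·E₂/ΣAE = -68000·119000/132600000 = -61.04 MPa.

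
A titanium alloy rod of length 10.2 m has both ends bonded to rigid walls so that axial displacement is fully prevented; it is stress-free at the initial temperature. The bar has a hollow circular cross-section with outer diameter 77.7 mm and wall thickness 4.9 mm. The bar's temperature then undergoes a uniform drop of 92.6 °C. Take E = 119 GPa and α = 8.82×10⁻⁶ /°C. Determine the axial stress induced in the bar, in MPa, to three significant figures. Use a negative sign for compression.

97.2 MPa

Free thermal expansion αLΔT = 8.82e-6 · 10200 · -92.6 = -8.331 mm.
The walls impose strain ε = −(-8.331)/10200 = 8.1673e-04; σ = Eε = 119000 · 8.1673e-04 = 97.19 MPa.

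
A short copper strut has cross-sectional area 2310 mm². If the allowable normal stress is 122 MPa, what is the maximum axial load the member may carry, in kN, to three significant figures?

282 kN

P_max = σ_allow · A = 122 · 2310 = 281800 N = 281.8 kN.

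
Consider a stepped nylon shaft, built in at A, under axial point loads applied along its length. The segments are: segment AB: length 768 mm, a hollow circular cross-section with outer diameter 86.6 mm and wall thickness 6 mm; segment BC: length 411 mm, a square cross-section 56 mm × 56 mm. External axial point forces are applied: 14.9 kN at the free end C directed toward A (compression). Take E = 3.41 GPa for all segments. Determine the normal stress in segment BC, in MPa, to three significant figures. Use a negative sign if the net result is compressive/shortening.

Internal axial forces (sectioning from the free end, tension +): N_BC = -14.9 kN, N_AB = -14.9 kN.
A_BC = 3136 mm².
σ_BC = N_BC/A_BC = -14900/3136 = -4.751 MPa.

-4.75 MPa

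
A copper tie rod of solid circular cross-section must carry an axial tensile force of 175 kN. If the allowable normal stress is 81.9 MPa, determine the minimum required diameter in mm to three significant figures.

52.2 mm

Required area A ≥ P/σ_allow = 175000/81.9 = 2137 mm².
For a solid circular section, d ≥ √(4A/π) = 52.16 mm.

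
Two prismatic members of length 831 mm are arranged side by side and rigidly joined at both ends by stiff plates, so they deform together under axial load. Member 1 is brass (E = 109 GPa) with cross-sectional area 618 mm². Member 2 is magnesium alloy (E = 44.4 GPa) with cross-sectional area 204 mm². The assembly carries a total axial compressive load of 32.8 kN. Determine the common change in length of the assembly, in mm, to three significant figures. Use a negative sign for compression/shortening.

-0.357 mm

Equal strain + equilibrium ⇒ each member carries load in proportion to AE: A₁E₁ = 67360000 N, A₂E₂ = 9058000 N, ΣAE = 76420000 N.
δ = PL/ΣAE = -32800·831/76420000 = -0.3567 mm.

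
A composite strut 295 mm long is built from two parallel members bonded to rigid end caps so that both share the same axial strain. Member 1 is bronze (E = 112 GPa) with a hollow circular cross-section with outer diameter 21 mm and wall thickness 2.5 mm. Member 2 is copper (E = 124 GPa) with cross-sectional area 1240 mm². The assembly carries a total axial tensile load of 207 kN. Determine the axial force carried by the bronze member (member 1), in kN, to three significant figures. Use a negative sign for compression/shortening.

19.8 kN

A_1 = 145.3 mm².
Equal strain + equilibrium ⇒ each member carries load in proportion to AE: A₁E₁ = 16270000 N, A₂E₂ = 153800000 N, ΣAE = 170000000 N.
F₁ = P·A₁E₁/ΣAE = 207000·16270000/170000000 = 19810 N.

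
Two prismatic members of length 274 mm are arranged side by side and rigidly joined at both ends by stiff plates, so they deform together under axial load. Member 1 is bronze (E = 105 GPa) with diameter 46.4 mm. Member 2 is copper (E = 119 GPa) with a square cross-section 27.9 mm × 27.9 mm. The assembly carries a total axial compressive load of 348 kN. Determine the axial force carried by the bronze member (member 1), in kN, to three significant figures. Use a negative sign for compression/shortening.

-229 kN

A_1 = 1691 mm².
A_2 = 778.4 mm².
Equal strain + equilibrium ⇒ each member carries load in proportion to AE: A₁E₁ = 177500000 N, A₂E₂ = 92630000 N, ΣAE = 270200000 N.
F₁ = P·A₁E₁/ΣAE = -348000·177500000/270200000 = -228700 N.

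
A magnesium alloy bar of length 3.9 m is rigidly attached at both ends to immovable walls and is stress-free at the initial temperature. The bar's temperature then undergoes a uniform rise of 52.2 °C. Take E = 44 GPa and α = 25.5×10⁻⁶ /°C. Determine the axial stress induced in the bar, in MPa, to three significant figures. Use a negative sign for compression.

-58.6 MPa

Free thermal expansion αLΔT = 25.5e-6 · 3900 · 52.2 = 5.191 mm.
The walls impose strain ε = −(5.191)/3900 = -1.3311e-03; σ = Eε = 44000 · -1.3311e-03 = -58.57 MPa.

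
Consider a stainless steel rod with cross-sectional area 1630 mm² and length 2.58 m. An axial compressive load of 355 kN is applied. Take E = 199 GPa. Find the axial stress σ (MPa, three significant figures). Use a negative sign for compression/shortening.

-218 MPa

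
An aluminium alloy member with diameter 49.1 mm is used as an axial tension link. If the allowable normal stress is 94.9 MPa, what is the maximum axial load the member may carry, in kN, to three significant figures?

180 kN

A = 1893 mm².
P_max = σ_allow · A = 94.9 · 1893 = 179700 N = 179.7 kN.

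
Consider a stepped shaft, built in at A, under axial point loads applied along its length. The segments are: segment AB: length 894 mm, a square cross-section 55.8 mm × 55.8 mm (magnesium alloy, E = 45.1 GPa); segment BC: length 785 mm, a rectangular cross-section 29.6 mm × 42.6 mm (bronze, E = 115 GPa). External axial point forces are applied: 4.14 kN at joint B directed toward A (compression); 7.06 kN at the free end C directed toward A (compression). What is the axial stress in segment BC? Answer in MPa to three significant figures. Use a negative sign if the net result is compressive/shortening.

Internal axial forces (sectioning from the free end, tension +): N_BC = -7.06 kN, N_AB = -11.2 kN.
A_BC = 1261 mm².
σ_BC = N_BC/A_BC = -7060/1261 = -5.599 MPa.

-5.60 MPa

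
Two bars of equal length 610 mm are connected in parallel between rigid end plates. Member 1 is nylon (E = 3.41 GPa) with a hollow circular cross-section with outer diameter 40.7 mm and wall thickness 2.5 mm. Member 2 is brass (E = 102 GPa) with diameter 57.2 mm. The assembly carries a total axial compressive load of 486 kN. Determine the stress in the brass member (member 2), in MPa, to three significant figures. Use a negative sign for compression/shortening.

A_1 = 300 mm².
A_2 = 2570 mm².
Equal strain + equilibrium ⇒ each member carries load in proportion to AE: A₁E₁ = 1023000 N, A₂E₂ = 262100000 N, ΣAE = 263100000 N.
σ₂ = P·E₂/ΣAE = -486000·102000/263100000 = -188.4 MPa.

-188 MPa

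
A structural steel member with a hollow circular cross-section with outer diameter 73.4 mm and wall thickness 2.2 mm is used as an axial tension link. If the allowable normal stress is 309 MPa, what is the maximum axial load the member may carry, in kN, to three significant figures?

152 kN

A = 492.1 mm².
P_max = σ_allow · A = 309 · 492.1 = 152100 N = 152.1 kN.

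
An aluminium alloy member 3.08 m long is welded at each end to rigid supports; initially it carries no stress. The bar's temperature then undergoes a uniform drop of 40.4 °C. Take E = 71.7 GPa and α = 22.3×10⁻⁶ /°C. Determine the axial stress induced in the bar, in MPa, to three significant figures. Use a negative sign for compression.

Free thermal expansion αLΔT = 22.3e-6 · 3080 · -40.4 = -2.775 mm.
The walls impose strain ε = −(-2.775)/3080 = 9.0092e-04; σ = Eε = 71700 · 9.0092e-04 = 64.6 MPa.

64.6 MPa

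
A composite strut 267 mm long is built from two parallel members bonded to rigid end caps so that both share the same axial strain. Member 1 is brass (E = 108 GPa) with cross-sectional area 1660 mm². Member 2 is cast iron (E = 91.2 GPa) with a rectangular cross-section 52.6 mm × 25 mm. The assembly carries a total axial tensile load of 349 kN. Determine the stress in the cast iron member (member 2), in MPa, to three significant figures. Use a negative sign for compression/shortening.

106 MPa

A_2 = 1315 mm².
Equal strain + equilibrium ⇒ each member carries load in proportion to AE: A₁E₁ = 179300000 N, A₂E₂ = 119900000 N, ΣAE = 299200000 N.
σ₂ = P·E₂/ΣAE = 349000·91200/299200000 = 106.4 MPa.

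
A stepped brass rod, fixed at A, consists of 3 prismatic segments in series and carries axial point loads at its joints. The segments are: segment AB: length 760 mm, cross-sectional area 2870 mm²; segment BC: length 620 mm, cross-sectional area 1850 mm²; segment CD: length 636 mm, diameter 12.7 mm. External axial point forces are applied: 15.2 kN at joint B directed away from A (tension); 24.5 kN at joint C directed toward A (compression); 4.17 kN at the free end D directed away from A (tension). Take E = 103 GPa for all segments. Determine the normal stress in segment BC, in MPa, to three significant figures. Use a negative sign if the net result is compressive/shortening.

Internal axial forces (sectioning from the free end, tension +): N_CD = 4.17 kN, N_BC = -20.33 kN, N_AB = -5.13 kN.
σ_BC = N_BC/A_BC = -20330/1850 = -10.99 MPa.

-11.0 MPa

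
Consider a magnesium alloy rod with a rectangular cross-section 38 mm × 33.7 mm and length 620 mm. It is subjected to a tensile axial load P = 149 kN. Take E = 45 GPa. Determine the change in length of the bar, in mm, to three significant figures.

A = 1281 mm².
δ_mech = NL/(AE) = 149000·620/(1281·45000) = 1.603 mm.

1.60 mm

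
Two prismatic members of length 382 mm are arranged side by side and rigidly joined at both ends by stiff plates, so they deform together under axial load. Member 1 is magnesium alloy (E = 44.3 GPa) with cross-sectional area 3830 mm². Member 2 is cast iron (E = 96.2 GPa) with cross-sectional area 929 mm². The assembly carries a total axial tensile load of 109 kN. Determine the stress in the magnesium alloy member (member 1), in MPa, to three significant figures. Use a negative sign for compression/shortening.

Equal strain + equilibrium ⇒ each member carries load in proportion to AE: A₁E₁ = 169700000 N, A₂E₂ = 89370000 N, ΣAE = 259000000 N.
σ₁ = P·E₁/ΣAE = 109000·44300/259000000 = 18.64 MPa.

18.6 MPa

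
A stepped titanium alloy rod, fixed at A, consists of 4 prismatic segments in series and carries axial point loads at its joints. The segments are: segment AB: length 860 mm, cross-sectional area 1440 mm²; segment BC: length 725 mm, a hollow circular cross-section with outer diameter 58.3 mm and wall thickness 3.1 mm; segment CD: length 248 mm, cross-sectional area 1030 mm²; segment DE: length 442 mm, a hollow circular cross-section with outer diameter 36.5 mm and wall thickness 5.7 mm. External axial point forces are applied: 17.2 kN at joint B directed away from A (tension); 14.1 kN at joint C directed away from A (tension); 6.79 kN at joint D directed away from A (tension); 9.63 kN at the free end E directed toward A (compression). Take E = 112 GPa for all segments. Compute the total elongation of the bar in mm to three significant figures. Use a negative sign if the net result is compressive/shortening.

0.212 mm

Internal axial forces (sectioning from the free end, tension +): N_DE = -9.63 kN, N_CD = -2.84 kN, N_BC = 11.26 kN, N_AB = 28.46 kN.
A_BC = 537.6 mm².
A_DE = 551.5 mm².
δ_AB = 28460·860/(1440·112000) = 0.1518 mm
δ_BC = 11260·725/(537.6·112000) = 0.1356 mm
δ_CD = -2840·248/(1030·112000) = -0.006105 mm
δ_DE = -9630·442/(551.5·112000) = -0.06891 mm
δ = Σδ_i = 0.2123 mm.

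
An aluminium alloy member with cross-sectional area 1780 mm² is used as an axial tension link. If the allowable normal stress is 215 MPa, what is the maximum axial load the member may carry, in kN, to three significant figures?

P_max = σ_allow · A = 215 · 1780 = 382700 N = 382.7 kN.

383 kN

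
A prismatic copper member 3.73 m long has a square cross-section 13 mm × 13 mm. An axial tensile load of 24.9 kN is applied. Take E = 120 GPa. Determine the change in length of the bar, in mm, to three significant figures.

A = 169 mm².
δ_mech = NL/(AE) = 24900·3730/(169·120000) = 4.58 mm.

4.58 mm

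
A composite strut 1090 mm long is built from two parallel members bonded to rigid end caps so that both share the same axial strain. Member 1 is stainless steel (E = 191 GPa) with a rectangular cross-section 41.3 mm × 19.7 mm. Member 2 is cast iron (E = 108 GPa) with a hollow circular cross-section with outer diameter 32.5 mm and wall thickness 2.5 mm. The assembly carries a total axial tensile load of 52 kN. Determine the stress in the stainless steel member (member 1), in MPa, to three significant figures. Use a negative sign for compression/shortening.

54.9 MPa

A_1 = 813.6 mm².
A_2 = 235.6 mm².
Equal strain + equilibrium ⇒ each member carries load in proportion to AE: A₁E₁ = 155400000 N, A₂E₂ = 25450000 N, ΣAE = 180800000 N.
σ₁ = P·E₁/ΣAE = 52000·191000/180800000 = 54.92 MPa.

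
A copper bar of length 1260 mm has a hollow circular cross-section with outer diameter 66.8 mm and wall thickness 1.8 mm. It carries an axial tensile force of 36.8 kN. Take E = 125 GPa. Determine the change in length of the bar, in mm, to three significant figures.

1.01 mm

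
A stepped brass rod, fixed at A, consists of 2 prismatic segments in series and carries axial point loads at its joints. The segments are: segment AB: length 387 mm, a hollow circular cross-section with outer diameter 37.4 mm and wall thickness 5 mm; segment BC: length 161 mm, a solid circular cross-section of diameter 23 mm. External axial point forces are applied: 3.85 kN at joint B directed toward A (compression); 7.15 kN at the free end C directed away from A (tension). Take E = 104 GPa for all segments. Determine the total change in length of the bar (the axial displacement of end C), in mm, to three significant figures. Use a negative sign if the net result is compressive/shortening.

0.0508 mm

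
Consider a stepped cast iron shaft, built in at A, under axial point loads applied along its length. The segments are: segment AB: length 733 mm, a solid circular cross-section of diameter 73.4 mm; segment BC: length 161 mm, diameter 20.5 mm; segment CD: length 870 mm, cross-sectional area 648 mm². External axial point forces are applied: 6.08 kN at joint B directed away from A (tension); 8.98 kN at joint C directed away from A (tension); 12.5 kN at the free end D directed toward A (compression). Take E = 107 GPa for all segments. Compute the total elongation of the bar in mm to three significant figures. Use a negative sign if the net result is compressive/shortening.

-0.169 mm

Internal axial forces (sectioning from the free end, tension +): N_CD = -12.5 kN, N_BC = -3.52 kN, N_AB = 2.56 kN.
A_AB = 4231 mm².
A_BC = 330.1 mm².
δ_AB = 2560·733/(4231·107000) = 0.004145 mm
δ_BC = -3520·161/(330.1·107000) = -0.01605 mm
δ_CD = -12500·870/(648·107000) = -0.1568 mm
δ = Σδ_i = -0.1687 mm.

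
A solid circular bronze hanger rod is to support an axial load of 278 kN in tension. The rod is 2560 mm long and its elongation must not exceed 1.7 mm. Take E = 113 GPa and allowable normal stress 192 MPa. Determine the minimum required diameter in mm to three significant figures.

68.7 mm

Required area A ≥ P/σ_allow = 278000/192 = 1448 mm².
For a solid circular section, d ≥ √(4A/π) = 42.94 mm.
Elongation limit: A ≥ PL/(Eδ_allow) = 278000·2560/(113000·1.7) = 3705 mm² ⇒ d ≥ 68.68 mm.
The elongation limit governs.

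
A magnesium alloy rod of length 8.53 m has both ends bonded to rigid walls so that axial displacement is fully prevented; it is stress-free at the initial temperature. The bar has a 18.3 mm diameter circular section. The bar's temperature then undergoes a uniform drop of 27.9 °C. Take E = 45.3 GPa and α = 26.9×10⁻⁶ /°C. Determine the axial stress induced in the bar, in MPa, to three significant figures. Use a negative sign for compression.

34.0 MPa

Free thermal expansion αLΔT = 26.9e-6 · 8530 · -27.9 = -6.402 mm.
The walls impose strain ε = −(-6.402)/8530 = 7.5051e-04; σ = Eε = 45300 · 7.5051e-04 = 34 MPa.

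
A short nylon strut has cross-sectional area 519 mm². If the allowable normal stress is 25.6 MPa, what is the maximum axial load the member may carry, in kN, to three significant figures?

P_max = σ_allow · A = 25.6 · 519 = 13290 N = 13.29 kN.

13.3 kN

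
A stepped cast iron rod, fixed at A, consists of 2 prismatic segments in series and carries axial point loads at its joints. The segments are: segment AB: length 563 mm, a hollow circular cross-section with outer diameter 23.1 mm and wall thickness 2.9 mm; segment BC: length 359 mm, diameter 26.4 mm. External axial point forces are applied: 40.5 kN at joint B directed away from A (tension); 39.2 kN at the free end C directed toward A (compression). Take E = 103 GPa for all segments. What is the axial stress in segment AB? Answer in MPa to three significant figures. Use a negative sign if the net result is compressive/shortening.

Internal axial forces (sectioning from the free end, tension +): N_BC = -39.2 kN, N_AB = 1.3 kN.
A_AB = 184 mm².
σ_AB = N_AB/A_AB = 1300/184 = 7.064 MPa.

7.06 MPa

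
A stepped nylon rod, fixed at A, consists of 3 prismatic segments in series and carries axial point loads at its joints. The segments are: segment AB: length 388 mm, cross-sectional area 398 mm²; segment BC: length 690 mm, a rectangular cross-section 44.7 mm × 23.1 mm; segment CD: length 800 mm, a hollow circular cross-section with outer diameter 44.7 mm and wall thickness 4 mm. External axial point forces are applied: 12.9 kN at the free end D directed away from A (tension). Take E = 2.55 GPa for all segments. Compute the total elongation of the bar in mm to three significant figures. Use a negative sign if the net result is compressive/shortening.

Internal axial forces (sectioning from the free end, tension +): N_CD = 12.9 kN, N_BC = 12.9 kN, N_AB = 12.9 kN.
A_BC = 1033 mm².
A_CD = 511.5 mm².
δ_AB = 12900·388/(398·2550) = 4.932 mm
δ_BC = 12900·690/(1033·2550) = 3.38 mm
δ_CD = 12900·800/(511.5·2550) = 7.913 mm
δ = Σδ_i = 16.23 mm.

16.2 mm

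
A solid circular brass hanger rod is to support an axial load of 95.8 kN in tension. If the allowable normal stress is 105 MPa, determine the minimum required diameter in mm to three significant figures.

Required area A ≥ P/σ_allow = 95800/105 = 912.4 mm².
For a solid circular section, d ≥ √(4A/π) = 34.08 mm.

34.1 mm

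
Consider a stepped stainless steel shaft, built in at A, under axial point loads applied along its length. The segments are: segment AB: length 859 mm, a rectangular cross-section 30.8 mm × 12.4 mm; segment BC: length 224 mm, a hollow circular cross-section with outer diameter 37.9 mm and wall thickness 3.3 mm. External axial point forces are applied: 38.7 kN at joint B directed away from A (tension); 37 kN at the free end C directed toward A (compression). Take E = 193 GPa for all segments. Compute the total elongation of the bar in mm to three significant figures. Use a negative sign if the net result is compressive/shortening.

-0.0999 mm

Internal axial forces (sectioning from the free end, tension +): N_BC = -37 kN, N_AB = 1.7 kN.
A_AB = 381.9 mm².
A_BC = 358.7 mm².
δ_AB = 1700·859/(381.9·193000) = 0.01981 mm
δ_BC = -37000·224/(358.7·193000) = -0.1197 mm
δ = Σδ_i = -0.0999 mm.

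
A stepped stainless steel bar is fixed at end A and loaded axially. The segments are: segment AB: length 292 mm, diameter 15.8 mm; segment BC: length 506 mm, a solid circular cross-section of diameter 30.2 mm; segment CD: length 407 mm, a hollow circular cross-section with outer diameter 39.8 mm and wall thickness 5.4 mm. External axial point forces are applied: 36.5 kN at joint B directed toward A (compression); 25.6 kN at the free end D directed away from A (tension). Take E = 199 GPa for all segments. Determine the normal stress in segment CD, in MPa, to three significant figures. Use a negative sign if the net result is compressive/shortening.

Internal axial forces (sectioning from the free end, tension +): N_CD = 25.6 kN, N_BC = 25.6 kN, N_AB = -10.9 kN.
A_CD = 583.6 mm².
σ_CD = N_CD/A_CD = 25600/583.6 = 43.87 MPa.

43.9 MPa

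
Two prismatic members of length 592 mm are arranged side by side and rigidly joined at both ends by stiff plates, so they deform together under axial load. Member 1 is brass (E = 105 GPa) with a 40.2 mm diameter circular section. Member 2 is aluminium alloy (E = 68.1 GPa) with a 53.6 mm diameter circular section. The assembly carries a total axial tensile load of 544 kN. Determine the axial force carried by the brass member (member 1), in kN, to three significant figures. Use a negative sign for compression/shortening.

253 kN

A_1 = 1269 mm².
A_2 = 2256 mm².
Equal strain + equilibrium ⇒ each member carries load in proportion to AE: A₁E₁ = 133300000 N, A₂E₂ = 153700000 N, ΣAE = 286900000 N.
F₁ = P·A₁E₁/ΣAE = 544000·133300000/286900000 = 252700 N.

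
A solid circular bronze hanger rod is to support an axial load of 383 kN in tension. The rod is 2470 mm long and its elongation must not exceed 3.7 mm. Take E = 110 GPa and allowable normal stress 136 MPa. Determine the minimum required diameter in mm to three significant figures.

Required area A ≥ P/σ_allow = 383000/136 = 2816 mm².
For a solid circular section, d ≥ √(4A/π) = 59.88 mm.
Elongation limit: A ≥ PL/(Eδ_allow) = 383000·2470/(110000·3.7) = 2324 mm² ⇒ d ≥ 54.4 mm.
The stress limit governs.

59.9 mm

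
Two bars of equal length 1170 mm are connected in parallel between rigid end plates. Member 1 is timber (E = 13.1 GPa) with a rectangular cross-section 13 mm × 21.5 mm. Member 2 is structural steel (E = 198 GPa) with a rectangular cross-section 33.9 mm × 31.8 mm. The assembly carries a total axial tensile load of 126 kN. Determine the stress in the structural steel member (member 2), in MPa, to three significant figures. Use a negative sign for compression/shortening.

A_1 = 279.5 mm².
A_2 = 1078 mm².
Equal strain + equilibrium ⇒ each member carries load in proportion to AE: A₁E₁ = 3661000 N, A₂E₂ = 213400000 N, ΣAE = 217100000 N.
σ₂ = P·E₂/ΣAE = 126000·198000/217100000 = 114.9 MPa.

115 MPa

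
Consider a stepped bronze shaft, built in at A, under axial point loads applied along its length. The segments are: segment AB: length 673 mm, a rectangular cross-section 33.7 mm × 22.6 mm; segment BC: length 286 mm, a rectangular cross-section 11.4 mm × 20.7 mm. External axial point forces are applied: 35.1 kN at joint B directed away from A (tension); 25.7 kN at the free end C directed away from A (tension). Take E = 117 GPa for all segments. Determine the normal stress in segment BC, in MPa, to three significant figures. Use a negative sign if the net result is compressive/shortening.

109 MPa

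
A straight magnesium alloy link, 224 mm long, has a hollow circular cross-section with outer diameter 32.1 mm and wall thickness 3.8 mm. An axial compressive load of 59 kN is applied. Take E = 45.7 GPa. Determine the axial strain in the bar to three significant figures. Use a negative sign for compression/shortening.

-0.00382

A = 337.8 mm².
σ = N/A = -174.6 MPa; ε = σ/E = -174.6/45700 = -3.821e-03.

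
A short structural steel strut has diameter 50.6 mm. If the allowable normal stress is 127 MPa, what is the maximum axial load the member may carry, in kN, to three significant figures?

A = 2011 mm².
P_max = σ_allow · A = 127 · 2011 = 255400 N = 255.4 kN.

255 kN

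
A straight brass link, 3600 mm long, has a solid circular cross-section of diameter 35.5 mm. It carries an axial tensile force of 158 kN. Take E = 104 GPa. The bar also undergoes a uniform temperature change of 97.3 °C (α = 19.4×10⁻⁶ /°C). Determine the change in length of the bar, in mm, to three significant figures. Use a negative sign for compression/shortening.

12.3 mm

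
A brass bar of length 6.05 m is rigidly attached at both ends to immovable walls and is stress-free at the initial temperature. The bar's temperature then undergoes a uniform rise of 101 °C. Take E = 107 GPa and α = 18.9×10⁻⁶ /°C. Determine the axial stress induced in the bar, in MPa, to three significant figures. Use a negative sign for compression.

-204 MPa

Free thermal expansion αLΔT = 18.9e-6 · 6050 · 101 = 11.55 mm.
The walls impose strain ε = −(11.55)/6050 = -1.9089e-03; σ = Eε = 107000 · -1.9089e-03 = -204.3 MPa.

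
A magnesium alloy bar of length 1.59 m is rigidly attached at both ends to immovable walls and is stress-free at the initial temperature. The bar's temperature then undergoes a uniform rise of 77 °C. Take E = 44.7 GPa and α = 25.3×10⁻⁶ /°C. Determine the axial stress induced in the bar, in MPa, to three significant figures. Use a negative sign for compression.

Free thermal expansion αLΔT = 25.3e-6 · 1590 · 77 = 3.097 mm.
The walls impose strain ε = −(3.097)/1590 = -1.9481e-03; σ = Eε = 44700 · -1.9481e-03 = -87.08 MPa.

-87.1 MPa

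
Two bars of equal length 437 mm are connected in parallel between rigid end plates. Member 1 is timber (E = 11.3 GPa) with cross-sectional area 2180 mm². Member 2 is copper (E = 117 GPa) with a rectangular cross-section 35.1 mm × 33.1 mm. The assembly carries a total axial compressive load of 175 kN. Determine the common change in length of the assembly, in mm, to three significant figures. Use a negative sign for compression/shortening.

A_2 = 1162 mm².
Equal strain + equilibrium ⇒ each member carries load in proportion to AE: A₁E₁ = 24630000 N, A₂E₂ = 135900000 N, ΣAE = 160600000 N.
δ = PL/ΣAE = -175000·437/160600000 = -0.4763 mm.

-0.476 mm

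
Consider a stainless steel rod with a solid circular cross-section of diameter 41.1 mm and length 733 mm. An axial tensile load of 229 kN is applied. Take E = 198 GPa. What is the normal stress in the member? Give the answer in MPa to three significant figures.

A = 1327 mm².
σ = N/A = 229000/1327 = 172.6 MPa.

173 MPa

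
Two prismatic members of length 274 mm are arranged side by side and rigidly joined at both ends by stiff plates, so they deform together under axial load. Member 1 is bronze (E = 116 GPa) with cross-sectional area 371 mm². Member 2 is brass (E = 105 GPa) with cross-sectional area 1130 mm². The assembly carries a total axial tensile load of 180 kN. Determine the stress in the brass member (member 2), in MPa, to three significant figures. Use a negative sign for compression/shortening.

117 MPa

Equal strain + equilibrium ⇒ each member carries load in proportion to AE: A₁E₁ = 43040000 N, A₂E₂ = 118600000 N, ΣAE = 161700000 N.
σ₂ = P·E₂/ΣAE = 180000·105000/161700000 = 116.9 MPa.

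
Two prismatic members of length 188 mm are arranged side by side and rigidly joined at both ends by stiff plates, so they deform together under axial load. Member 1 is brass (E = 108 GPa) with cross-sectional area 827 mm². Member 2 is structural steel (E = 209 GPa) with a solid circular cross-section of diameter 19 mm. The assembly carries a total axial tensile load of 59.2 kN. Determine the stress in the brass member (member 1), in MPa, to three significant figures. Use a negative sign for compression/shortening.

A_2 = 283.5 mm².
Equal strain + equilibrium ⇒ each member carries load in proportion to AE: A₁E₁ = 89320000 N, A₂E₂ = 59260000 N, ΣAE = 148600000 N.
σ₁ = P·E₁/ΣAE = 59200·108000/148600000 = 43.03 MPa.

43.0 MPa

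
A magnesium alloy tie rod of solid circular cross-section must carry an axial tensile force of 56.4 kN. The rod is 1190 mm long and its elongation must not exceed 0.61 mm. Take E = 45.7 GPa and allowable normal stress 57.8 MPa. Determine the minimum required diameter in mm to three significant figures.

Required area A ≥ P/σ_allow = 56400/57.8 = 975.8 mm².
For a solid circular section, d ≥ √(4A/π) = 35.25 mm.
Elongation limit: A ≥ PL/(Eδ_allow) = 56400·1190/(45700·0.61) = 2408 mm² ⇒ d ≥ 55.37 mm.
The elongation limit governs.

55.4 mm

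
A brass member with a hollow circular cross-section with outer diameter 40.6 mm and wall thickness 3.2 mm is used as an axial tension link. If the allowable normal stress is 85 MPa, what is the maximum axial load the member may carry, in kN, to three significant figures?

A = 376 mm².
P_max = σ_allow · A = 85 · 376 = 31960 N = 31.96 kN.

32.0 kN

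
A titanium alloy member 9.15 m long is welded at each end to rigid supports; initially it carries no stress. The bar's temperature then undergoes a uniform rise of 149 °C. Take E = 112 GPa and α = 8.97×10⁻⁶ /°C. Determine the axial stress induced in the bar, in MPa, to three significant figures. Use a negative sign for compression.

-150 MPa

Free thermal expansion αLΔT = 8.97e-6 · 9150 · 149 = 12.23 mm.
The walls impose strain ε = −(12.23)/9150 = -1.3365e-03; σ = Eε = 112000 · -1.3365e-03 = -149.7 MPa.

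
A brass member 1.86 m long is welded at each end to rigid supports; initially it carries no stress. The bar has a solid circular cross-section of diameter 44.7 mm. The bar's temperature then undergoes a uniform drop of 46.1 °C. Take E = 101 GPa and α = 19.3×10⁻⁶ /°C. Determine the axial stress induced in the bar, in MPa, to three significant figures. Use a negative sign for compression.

89.9 MPa

Free thermal expansion αLΔT = 19.3e-6 · 1860 · -46.1 = -1.655 mm.
The walls impose strain ε = −(-1.655)/1860 = 8.8973e-04; σ = Eε = 101000 · 8.8973e-04 = 89.86 MPa.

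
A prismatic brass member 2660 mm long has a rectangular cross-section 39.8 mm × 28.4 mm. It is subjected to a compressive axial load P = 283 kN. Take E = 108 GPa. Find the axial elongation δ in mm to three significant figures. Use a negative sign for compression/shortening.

A = 1130 mm².
δ_mech = NL/(AE) = -283000·2660/(1130·108000) = -6.167 mm.

-6.17 mm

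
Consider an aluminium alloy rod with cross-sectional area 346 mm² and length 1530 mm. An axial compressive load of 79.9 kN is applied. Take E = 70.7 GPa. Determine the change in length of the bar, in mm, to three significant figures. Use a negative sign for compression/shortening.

-5.00 mm

δ_mech = NL/(AE) = -79900·1530/(346·70700) = -4.997 mm.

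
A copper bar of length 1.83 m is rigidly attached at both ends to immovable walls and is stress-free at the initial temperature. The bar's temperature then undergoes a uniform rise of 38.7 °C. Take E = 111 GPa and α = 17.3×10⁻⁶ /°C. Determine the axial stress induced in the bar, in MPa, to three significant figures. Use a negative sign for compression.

-74.3 MPa

Free thermal expansion αLΔT = 17.3e-6 · 1830 · 38.7 = 1.225 mm.
The walls impose strain ε = −(1.225)/1830 = -6.6951e-04; σ = Eε = 111000 · -6.6951e-04 = -74.32 MPa.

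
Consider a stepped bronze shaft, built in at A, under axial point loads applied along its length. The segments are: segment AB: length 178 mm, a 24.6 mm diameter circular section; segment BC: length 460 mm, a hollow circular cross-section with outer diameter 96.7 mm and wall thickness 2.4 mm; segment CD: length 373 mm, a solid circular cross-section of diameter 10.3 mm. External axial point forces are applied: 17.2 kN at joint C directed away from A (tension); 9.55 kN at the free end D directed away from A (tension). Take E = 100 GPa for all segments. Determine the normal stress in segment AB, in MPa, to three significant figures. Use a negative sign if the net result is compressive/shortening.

56.3 MPa

Internal axial forces (sectioning from the free end, tension +): N_CD = 9.55 kN, N_BC = 26.75 kN, N_AB = 26.75 kN.
A_AB = 475.3 mm².
σ_AB = N_AB/A_AB = 26750/475.3 = 56.28 MPa.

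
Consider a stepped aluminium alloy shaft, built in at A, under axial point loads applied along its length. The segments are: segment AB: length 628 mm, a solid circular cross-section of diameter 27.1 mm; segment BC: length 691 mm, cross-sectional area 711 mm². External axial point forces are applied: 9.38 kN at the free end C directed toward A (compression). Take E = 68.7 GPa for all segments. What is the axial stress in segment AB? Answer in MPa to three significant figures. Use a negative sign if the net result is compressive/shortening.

Internal axial forces (sectioning from the free end, tension +): N_BC = -9.38 kN, N_AB = -9.38 kN.
A_AB = 576.8 mm².
σ_AB = N_AB/A_AB = -9380/576.8 = -16.26 MPa.

-16.3 MPa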